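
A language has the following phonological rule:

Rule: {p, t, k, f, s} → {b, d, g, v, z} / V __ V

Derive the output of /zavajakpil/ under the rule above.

No segment of /zavajakpil/ meets the structural description of the rule, so the form surfaces unchanged.

zavajakpil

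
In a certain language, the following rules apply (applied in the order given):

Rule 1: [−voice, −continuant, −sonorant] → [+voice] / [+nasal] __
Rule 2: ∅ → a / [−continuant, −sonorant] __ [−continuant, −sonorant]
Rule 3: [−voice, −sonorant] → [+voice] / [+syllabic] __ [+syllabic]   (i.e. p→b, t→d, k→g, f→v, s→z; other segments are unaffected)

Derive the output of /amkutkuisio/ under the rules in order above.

Rule 1 (post-nasal voicing): /k/ is a voiceless stop immediately after the nasal /m/, so it voices to [g]. /amkutkuisio/ → amgutkuisio.
Rule 2 (stop-cluster a-epenthesis): /t/ and /k/ form a stop–stop cluster, so [a] is inserted between them. /amgutkuisio/ → amgutakuisio.
Rule 3 (intervocalic voicing): /t/ is a voiceless obstruent between vowels /u/ and /a/, so it voices to [d]. /k/ is a voiceless obstruent between vowels /a/ and /u/, so it voices to [g]. /s/ is a voiceless obstruent between vowels /i/ and /i/, so it voices to [z]. /amgutakuisio/ → amgudaguizio.

amgudaguizio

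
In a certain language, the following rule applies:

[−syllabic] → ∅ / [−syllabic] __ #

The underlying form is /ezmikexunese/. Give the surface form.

ezmikexunese

No segment of /ezmikexunese/ meets the structural description of the rule, so the form surfaces unchanged.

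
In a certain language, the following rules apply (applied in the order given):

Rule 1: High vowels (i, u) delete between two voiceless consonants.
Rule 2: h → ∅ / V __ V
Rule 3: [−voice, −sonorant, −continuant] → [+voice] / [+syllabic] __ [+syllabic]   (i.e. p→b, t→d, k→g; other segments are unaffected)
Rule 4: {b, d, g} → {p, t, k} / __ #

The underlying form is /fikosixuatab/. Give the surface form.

Rule 1 (high vowel syncope): /i/ is a high vowel flanked by voiceless consonants /f/ and /k/, so it deletes. /i/ is a high vowel flanked by voiceless consonants /s/ and /x/, so it deletes. /fikosixuatab/ → fkosxuatab.
Rule 2 (intervocalic h-deletion): no segment meets the environment; /fkosxuatab/ is unchanged.
Rule 3 (intervocalic voicing): /t/ is a voiceless stop between vowels /a/ and /a/, so it voices to [d]. /fkosxuatab/ → fkosxuadab.
Rule 4 (final devoicing): /b/ is a voiced stop in word-final position, so it devoices to [p]. /fkosxuadab/ → fkosxuadap.

fkosxuadap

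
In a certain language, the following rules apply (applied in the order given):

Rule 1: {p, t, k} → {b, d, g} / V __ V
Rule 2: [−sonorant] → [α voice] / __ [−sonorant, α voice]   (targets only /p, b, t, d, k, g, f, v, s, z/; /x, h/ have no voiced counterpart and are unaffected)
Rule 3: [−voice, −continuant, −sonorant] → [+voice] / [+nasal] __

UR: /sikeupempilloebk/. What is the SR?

sigeubembilloepk

Rule 1 (intervocalic voicing): /k/ is a voiceless stop between vowels /i/ and /e/, so it voices to [g]. /p/ is a voiceless stop between vowels /u/ and /e/, so it voices to [b]. /sikeupempilloebk/ → sigeubempilloebk.
Rule 2 (regressive voicing assimilation): /b/ precedes the voiceless obstruent /k/, so it devoices to [p] by assimilation. /sigeubempilloebk/ → sigeubempilloepk.
Rule 3 (post-nasal voicing): /p/ is a voiceless stop immediately after the nasal /m/, so it voices to [b]. /sigeubempilloepk/ → sigeubembilloepk.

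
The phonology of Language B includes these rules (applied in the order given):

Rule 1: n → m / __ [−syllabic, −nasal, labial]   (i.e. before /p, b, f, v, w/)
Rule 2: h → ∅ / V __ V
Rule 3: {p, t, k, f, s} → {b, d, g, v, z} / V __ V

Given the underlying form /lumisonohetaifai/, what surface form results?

Rule 1 (nasal place assimilation): no segment meets the environment; /lumisonohetaifai/ is unchanged.
Rule 2 (intervocalic h-deletion): /h/ occurs between vowels /o/ and /e/, so it deletes. /lumisonohetaifai/ → lumisonoetaifai.
Rule 3 (intervocalic voicing): /s/ is a voiceless obstruent between vowels /i/ and /o/, so it voices to [z]. /t/ is a voiceless obstruent between vowels /e/ and /a/, so it voices to [d]. /f/ is a voiceless obstruent between vowels /i/ and /a/, so it voices to [v]. /lumisonoetaifai/ → lumizonoedaivai.

lumizonoedaivai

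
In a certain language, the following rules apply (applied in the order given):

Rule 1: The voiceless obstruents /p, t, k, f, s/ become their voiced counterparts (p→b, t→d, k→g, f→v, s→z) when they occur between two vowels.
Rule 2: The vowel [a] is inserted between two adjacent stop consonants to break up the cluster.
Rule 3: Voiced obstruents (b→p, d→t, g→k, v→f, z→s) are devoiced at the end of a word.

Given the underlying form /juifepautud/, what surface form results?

juivebaudut

Rule 1 (intervocalic voicing): /f/ is a voiceless obstruent between vowels /i/ and /e/, so it voices to [v]. /p/ is a voiceless obstruent between vowels /e/ and /a/, so it voices to [b]. /t/ is a voiceless obstruent between vowels /u/ and /u/, so it voices to [d]. /juifepautud/ → juivebaudud.
Rule 2 (stop-cluster a-epenthesis): no segment meets the environment; /juivebaudud/ is unchanged.
Rule 3 (final devoicing): /d/ is a voiced obstruent in word-final position, so it devoices to [t]. /juivebaudud/ → juivebaudut.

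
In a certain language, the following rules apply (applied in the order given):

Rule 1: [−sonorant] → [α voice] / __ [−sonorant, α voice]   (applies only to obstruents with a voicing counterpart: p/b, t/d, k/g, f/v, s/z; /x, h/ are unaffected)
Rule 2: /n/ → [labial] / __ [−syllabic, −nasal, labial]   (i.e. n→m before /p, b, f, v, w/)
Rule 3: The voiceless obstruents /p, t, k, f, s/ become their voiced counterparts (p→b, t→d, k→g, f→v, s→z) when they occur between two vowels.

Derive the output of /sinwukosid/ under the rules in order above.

Rule 1 (regressive voicing assimilation): no segment meets the environment; /sinwukosid/ is unchanged.
Rule 2 (nasal place assimilation): /n/ precedes the labial consonant /w/, so it assimilates in place to [m]. /sinwukosid/ → simwukosid.
Rule 3 (intervocalic voicing): /k/ is a voiceless obstruent between vowels /u/ and /o/, so it voices to [g]. /s/ is a voiceless obstruent between vowels /o/ and /i/, so it voices to [z]. /simwukosid/ → simwugozid.

simwugozid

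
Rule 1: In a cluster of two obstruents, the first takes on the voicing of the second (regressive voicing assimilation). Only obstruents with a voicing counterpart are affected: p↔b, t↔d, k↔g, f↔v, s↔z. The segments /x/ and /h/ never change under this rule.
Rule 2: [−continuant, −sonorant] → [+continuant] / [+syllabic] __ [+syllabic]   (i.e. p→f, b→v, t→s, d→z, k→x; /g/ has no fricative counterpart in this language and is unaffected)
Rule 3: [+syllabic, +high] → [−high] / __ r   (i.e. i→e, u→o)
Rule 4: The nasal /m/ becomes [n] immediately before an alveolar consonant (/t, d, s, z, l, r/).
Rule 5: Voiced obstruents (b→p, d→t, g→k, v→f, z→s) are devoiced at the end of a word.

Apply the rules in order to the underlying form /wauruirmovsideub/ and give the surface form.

Rule 1 (regressive voicing assimilation): /v/ precedes the voiceless obstruent /s/, so it devoices to [f] by assimilation. /wauruirmovsideub/ → wauruirmofsideub.
Rule 2 (intervocalic spirantization): /d/ is a stop between vowels /i/ and /e/, so it spirantizes to the fricative [z]. /wauruirmofsideub/ → wauruirmofsizeub.
Rule 3 (pre-rhotic lowering): /u/ is a high vowel immediately before /r/, so it lowers to [o]. /i/ is a high vowel immediately before /r/, so it lowers to [e]. /wauruirmofsizeub/ → waoruermofsizeub.
Rule 4 (nasal place assimilation): no segment meets the environment; /waoruermofsizeub/ is unchanged.
Rule 5 (final devoicing): /b/ is a voiced obstruent in word-final position, so it devoices to [p]. /waoruermofsizeub/ → waoruermofsizeup.

waoruermofsizeup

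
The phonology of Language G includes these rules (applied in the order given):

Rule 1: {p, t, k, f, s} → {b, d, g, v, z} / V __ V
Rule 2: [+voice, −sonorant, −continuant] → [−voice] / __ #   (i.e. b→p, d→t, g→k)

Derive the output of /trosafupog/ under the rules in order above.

Rule 1 (intervocalic voicing): /s/ is a voiceless obstruent between vowels /o/ and /a/, so it voices to [z]. /f/ is a voiceless obstruent between vowels /a/ and /u/, so it voices to [v]. /p/ is a voiceless obstruent between vowels /u/ and /o/, so it voices to [b]. /trosafupog/ → trozavubog.
Rule 2 (final devoicing): /g/ is a voiced stop in word-final position, so it devoices to [k]. /trozavubog/ → trozavubok.

trozavubok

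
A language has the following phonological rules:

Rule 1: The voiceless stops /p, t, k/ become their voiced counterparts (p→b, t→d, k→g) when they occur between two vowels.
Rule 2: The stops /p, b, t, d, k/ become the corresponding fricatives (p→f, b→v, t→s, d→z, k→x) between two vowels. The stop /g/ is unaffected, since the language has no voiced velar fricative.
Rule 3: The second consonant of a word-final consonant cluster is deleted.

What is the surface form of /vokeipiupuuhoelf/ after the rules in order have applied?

Rule 1 (intervocalic voicing): /k/ is a voiceless stop between vowels /o/ and /e/, so it voices to [g]. /p/ is a voiceless stop between vowels /i/ and /i/, so it voices to [b]. /p/ is a voiceless stop between vowels /u/ and /u/, so it voices to [b]. /vokeipiupuuhoelf/ → vogeibiubuuhoelf.
Rule 2 (intervocalic spirantization): /b/ is a stop between vowels /i/ and /i/, so it spirantizes to the fricative [v]. /b/ is a stop between vowels /u/ and /u/, so it spirantizes to the fricative [v]. /vogeibiubuuhoelf/ → vogeiviuvuuhoelf.
Rule 3 (final cluster simplification): /f/ is the second consonant of a word-final cluster /lf/, so it deletes. /vogeiviuvuuhoelf/ → vogeiviuvuuhoel.

vogeiviuvuuhoel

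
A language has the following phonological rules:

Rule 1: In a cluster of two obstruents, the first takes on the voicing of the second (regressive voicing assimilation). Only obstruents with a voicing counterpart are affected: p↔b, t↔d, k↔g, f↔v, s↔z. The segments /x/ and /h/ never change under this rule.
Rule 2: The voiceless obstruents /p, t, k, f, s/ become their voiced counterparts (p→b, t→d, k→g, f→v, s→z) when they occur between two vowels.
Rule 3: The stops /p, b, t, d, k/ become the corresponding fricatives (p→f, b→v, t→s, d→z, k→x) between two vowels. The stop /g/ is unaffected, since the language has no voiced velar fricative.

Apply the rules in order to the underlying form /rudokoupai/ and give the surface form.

ruzogouvai

Rule 1 (regressive voicing assimilation): no segment meets the environment; /rudokoupai/ is unchanged.
Rule 2 (intervocalic voicing): /k/ is a voiceless obstruent between vowels /o/ and /o/, so it voices to [g]. /p/ is a voiceless obstruent between vowels /u/ and /a/, so it voices to [b]. /rudokoupai/ → rudogoubai.
Rule 3 (intervocalic spirantization): /d/ is a stop between vowels /u/ and /o/, so it spirantizes to the fricative [z]. /b/ is a stop between vowels /u/ and /a/, so it spirantizes to the fricative [v]. /rudogoubai/ → ruzogouvai.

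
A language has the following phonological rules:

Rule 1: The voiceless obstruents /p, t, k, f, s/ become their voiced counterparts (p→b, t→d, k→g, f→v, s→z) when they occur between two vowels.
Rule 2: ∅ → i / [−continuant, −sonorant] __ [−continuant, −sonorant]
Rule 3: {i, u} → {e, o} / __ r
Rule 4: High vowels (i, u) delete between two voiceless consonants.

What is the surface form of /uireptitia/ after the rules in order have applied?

Rule 1 (intervocalic voicing): /t/ is a voiceless obstruent between vowels /i/ and /i/, so it voices to [d]. /uireptitia/ → uireptidia.
Rule 2 (stop-cluster i-epenthesis): /p/ and /t/ form a stop–stop cluster, so [i] is inserted between them. /uireptidia/ → uirepitidia.
Rule 3 (pre-rhotic lowering): /i/ is a high vowel immediately before /r/, so it lowers to [e]. /uirepitidia/ → uerepitidia.
Rule 4 (high vowel syncope): /i/ is a high vowel flanked by voiceless consonants /p/ and /t/, so it deletes. /uerepitidia/ → uereptidia.

uereptidia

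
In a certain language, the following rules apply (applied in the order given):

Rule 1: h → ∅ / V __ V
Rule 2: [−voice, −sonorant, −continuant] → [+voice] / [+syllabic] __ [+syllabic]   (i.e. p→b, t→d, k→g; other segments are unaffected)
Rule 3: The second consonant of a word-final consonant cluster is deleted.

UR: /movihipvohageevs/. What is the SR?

moviipvoageev

Rule 1 (intervocalic h-deletion): /h/ occurs between vowels /i/ and /i/, so it deletes. /h/ occurs between vowels /o/ and /a/, so it deletes. /movihipvohageevs/ → moviipvoageevs.
Rule 2 (intervocalic voicing): no segment meets the environment; /moviipvoageevs/ is unchanged.
Rule 3 (final cluster simplification): /s/ is the second consonant of a word-final cluster /vs/, so it deletes. /moviipvoageevs/ → moviipvoageev.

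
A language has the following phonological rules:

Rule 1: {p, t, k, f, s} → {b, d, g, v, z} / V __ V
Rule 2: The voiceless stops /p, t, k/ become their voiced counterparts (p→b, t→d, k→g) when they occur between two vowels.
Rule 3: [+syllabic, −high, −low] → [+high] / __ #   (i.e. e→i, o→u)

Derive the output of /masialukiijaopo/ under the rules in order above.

mazialugiijaobu

Rule 1 (intervocalic voicing): /s/ is a voiceless obstruent between vowels /a/ and /i/, so it voices to [z]. /k/ is a voiceless obstruent between vowels /u/ and /i/, so it voices to [g]. /p/ is a voiceless obstruent between vowels /o/ and /o/, so it voices to [b]. /masialukiijaopo/ → mazialugiijaobo.
Rule 2 (intervocalic voicing): no segment meets the environment; /mazialugiijaobo/ is unchanged.
Rule 3 (final vowel raising): /o/ is a mid vowel in word-final position, so it raises to [u]. /mazialugiijaobo/ → mazialugiijaobu.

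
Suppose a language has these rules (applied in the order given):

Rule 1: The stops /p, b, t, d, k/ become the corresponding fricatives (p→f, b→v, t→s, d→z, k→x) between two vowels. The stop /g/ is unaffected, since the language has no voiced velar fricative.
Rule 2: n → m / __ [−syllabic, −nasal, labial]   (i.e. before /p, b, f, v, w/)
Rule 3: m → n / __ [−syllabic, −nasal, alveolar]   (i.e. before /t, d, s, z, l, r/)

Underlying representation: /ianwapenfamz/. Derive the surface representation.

iamwafemfanz

Rule 1 (intervocalic spirantization): /p/ is a stop between vowels /a/ and /e/, so it spirantizes to the fricative [f]. /ianwapenfamz/ → ianwafenfamz.
Rule 2 (nasal place assimilation): /n/ precedes the labial consonant /w/, so it assimilates in place to [m]. /n/ precedes the labial consonant /f/, so it assimilates in place to [m]. /ianwafenfamz/ → iamwafemfamz.
Rule 3 (nasal place assimilation): /m/ precedes the alveolar consonant /z/, so it assimilates in place to [n]. /iamwafemfamz/ → iamwafemfanz.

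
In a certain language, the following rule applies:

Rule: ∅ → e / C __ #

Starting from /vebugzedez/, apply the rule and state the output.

the form ends in the consonant /z/, so [e] is inserted word-finally.
Surface form: [vebugzedeze].

vebugzedeze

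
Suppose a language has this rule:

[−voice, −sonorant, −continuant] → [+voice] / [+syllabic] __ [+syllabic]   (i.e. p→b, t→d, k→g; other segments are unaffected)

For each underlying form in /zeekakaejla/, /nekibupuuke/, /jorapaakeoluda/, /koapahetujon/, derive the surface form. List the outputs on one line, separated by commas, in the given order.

zeegagaejla, negibubuuge, jorabaageoluda, koabahedujon

/zeekakaejla/: /k/ is a voiceless stop between vowels /e/ and /a/, so it voices to [g]. /k/ is a voiceless stop between vowels /a/ and /a/, so it voices to [g]. → [zeegagaejla].
/nekibupuuke/: /k/ is a voiceless stop between vowels /e/ and /i/, so it voices to [g]. /p/ is a voiceless stop between vowels /u/ and /u/, so it voices to [b]. /k/ is a voiceless stop between vowels /u/ and /e/, so it voices to [g]. → [negibubuuge].
/jorapaakeoluda/: /p/ is a voiceless stop between vowels /a/ and /a/, so it voices to [b]. /k/ is a voiceless stop between vowels /a/ and /e/, so it voices to [g]. → [jorabaageoluda].
/koapahetujon/: /p/ is a voiceless stop between vowels /a/ and /a/, so it voices to [b]. /t/ is a voiceless stop between vowels /e/ and /u/, so it voices to [d]. → [koabahedujon].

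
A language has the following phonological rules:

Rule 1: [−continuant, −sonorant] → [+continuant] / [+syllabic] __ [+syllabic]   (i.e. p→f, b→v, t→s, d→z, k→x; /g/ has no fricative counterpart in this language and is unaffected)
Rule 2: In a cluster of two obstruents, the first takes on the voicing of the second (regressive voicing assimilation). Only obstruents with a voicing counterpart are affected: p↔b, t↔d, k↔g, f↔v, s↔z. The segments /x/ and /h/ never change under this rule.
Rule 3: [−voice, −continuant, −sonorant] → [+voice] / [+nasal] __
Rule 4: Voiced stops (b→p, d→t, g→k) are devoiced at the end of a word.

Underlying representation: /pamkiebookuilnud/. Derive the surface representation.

pamgievooxuilnut

Rule 1 (intervocalic spirantization): /b/ is a stop between vowels /e/ and /o/, so it spirantizes to the fricative [v]. /k/ is a stop between vowels /o/ and /u/, so it spirantizes to the fricative [x]. /pamkiebookuilnud/ → pamkievooxuilnud.
Rule 2 (regressive voicing assimilation): no segment meets the environment; /pamkievooxuilnud/ is unchanged.
Rule 3 (post-nasal voicing): /k/ is a voiceless stop immediately after the nasal /m/, so it voices to [g]. /pamkievooxuilnud/ → pamgievooxuilnud.
Rule 4 (final devoicing): /d/ is a voiced stop in word-final position, so it devoices to [t]. /pamgievooxuilnud/ → pamgievooxuilnut.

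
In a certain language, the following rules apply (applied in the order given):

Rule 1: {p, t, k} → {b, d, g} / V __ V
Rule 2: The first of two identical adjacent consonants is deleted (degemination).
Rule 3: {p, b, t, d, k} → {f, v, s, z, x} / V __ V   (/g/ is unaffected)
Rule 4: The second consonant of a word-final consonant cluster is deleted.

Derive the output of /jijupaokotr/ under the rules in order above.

jijuvaogot

Rule 1 (intervocalic voicing): /p/ is a voiceless stop between vowels /u/ and /a/, so it voices to [b]. /k/ is a voiceless stop between vowels /o/ and /o/, so it voices to [g]. /jijupaokotr/ → jijubaogotr.
Rule 2 (degemination): no segment meets the environment; /jijubaogotr/ is unchanged.
Rule 3 (intervocalic spirantization): /b/ is a stop between vowels /u/ and /a/, so it spirantizes to the fricative [v]. /jijubaogotr/ → jijuvaogotr.
Rule 4 (final cluster simplification): /r/ is the second consonant of a word-final cluster /tr/, so it deletes. /jijuvaogotr/ → jijuvaogot.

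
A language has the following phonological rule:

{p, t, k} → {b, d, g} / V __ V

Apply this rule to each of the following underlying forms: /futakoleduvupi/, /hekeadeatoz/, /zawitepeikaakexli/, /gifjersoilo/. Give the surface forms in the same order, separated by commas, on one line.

/futakoleduvupi/: /t/ is a voiceless stop between vowels /u/ and /a/, so it voices to [d]. /k/ is a voiceless stop between vowels /a/ and /o/, so it voices to [g]. /p/ is a voiceless stop between vowels /u/ and /i/, so it voices to [b]. → [fudagoleduvubi].
/hekeadeatoz/: /k/ is a voiceless stop between vowels /e/ and /e/, so it voices to [g]. /t/ is a voiceless stop between vowels /a/ and /o/, so it voices to [d]. → [hegeadeadoz].
/zawitepeikaakexli/: /t/ is a voiceless stop between vowels /i/ and /e/, so it voices to [d]. /p/ is a voiceless stop between vowels /e/ and /e/, so it voices to [b]. /k/ is a voiceless stop between vowels /i/ and /a/, so it voices to [g]. /k/ is a voiceless stop between vowels /a/ and /e/, so it voices to [g]. → [zawidebeigaagexli].
/gifjersoilo/: the rule's environment is not met; surfaces unchanged as [gifjersoilo].

fudagoleduvubi, hegeadeadoz, zawidebeigaagexli, gifjersoilo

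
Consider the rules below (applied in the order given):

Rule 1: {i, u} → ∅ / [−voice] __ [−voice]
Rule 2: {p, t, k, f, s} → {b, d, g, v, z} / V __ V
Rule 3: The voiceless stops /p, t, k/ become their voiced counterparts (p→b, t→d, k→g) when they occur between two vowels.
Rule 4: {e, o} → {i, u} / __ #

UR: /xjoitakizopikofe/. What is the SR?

xjoidagizopkovi

Rule 1 (high vowel syncope): /i/ is a high vowel flanked by voiceless consonants /p/ and /k/, so it deletes. /xjoitakizopikofe/ → xjoitakizopkofe.
Rule 2 (intervocalic voicing): /t/ is a voiceless obstruent between vowels /i/ and /a/, so it voices to [d]. /k/ is a voiceless obstruent between vowels /a/ and /i/, so it voices to [g]. /f/ is a voiceless obstruent between vowels /o/ and /e/, so it voices to [v]. /xjoitakizopkofe/ → xjoidagizopkove.
Rule 3 (intervocalic voicing): no segment meets the environment; /xjoidagizopkove/ is unchanged.
Rule 4 (final vowel raising): /e/ is a mid vowel in word-final position, so it raises to [i]. /xjoidagizopkove/ → xjoidagizopkovi.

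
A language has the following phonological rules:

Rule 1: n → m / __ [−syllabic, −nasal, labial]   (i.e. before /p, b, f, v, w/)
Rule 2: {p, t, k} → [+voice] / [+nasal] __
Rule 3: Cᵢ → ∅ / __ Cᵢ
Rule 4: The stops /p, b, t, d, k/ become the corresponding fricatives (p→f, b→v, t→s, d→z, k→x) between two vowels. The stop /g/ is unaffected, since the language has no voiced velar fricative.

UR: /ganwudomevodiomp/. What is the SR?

Rule 1 (nasal place assimilation): /n/ precedes the labial consonant /w/, so it assimilates in place to [m]. /ganwudomevodiomp/ → gamwudomevodiomp.
Rule 2 (post-nasal voicing): /p/ is a voiceless stop immediately after the nasal /m/, so it voices to [b]. /gamwudomevodiomp/ → gamwudomevodiomb.
Rule 3 (degemination): no segment meets the environment; /gamwudomevodiomb/ is unchanged.
Rule 4 (intervocalic spirantization): /d/ is a stop between vowels /u/ and /o/, so it spirantizes to the fricative [z]. /d/ is a stop between vowels /o/ and /i/, so it spirantizes to the fricative [z]. /gamwudomevodiomb/ → gamwuzomevoziomb.

gamwuzomevoziomb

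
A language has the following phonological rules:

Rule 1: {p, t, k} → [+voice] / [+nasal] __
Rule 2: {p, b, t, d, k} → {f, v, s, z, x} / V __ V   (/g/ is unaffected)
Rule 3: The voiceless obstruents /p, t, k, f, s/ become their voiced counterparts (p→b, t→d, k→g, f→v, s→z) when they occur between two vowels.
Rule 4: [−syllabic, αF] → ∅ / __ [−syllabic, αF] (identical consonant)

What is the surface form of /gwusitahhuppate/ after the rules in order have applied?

gwuzizahupaze

Rule 1 (post-nasal voicing): no segment meets the environment; /gwusitahhuppate/ is unchanged.
Rule 2 (intervocalic spirantization): /t/ is a stop between vowels /i/ and /a/, so it spirantizes to the fricative [s]. /t/ is a stop between vowels /a/ and /e/, so it spirantizes to the fricative [s]. /gwusitahhuppate/ → gwusisahhuppase.
Rule 3 (intervocalic voicing): /s/ is a voiceless obstruent between vowels /u/ and /i/, so it voices to [z]. /s/ is a voiceless obstruent between vowels /i/ and /a/, so it voices to [z]. /s/ is a voiceless obstruent between vowels /a/ and /e/, so it voices to [z]. /gwusisahhuppase/ → gwuzizahhuppaze.
Rule 4 (degemination): /hh/ is a geminate; the first /h/ deletes. /pp/ is a geminate; the first /p/ deletes. /gwuzizahhuppaze/ → gwuzizahupaze.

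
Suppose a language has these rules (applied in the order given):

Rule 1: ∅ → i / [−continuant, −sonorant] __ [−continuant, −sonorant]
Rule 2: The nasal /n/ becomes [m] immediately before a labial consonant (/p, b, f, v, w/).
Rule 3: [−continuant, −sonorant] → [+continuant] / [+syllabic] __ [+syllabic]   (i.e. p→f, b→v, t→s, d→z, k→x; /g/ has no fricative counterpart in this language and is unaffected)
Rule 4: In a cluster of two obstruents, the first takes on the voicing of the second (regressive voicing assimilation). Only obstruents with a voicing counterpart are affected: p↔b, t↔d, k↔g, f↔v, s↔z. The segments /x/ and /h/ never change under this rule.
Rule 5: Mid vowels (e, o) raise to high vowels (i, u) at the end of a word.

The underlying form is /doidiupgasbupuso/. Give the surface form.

doiziufigazbufusu

Rule 1 (stop-cluster i-epenthesis): /p/ and /g/ form a stop–stop cluster, so [i] is inserted between them. /doidiupgasbupuso/ → doidiupigasbupuso.
Rule 2 (nasal place assimilation): no segment meets the environment; /doidiupigasbupuso/ is unchanged.
Rule 3 (intervocalic spirantization): /d/ is a stop between vowels /i/ and /i/, so it spirantizes to the fricative [z]. /p/ is a stop between vowels /u/ and /i/, so it spirantizes to the fricative [f]. /p/ is a stop between vowels /u/ and /u/, so it spirantizes to the fricative [f]. /doidiupigasbupuso/ → doiziufigasbufuso.
Rule 4 (regressive voicing assimilation): /s/ precedes the voiced obstruent /b/, so it voices to [z] by assimilation. /doiziufigasbufuso/ → doiziufigazbufuso.
Rule 5 (final vowel raising): /o/ is a mid vowel in word-final position, so it raises to [u]. /doiziufigazbufuso/ → doiziufigazbufusu.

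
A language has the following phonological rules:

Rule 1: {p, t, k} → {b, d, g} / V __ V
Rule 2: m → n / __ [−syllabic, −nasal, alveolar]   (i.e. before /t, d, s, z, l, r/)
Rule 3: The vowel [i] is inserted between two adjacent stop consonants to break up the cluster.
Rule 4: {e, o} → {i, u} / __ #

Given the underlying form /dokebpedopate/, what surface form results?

Rule 1 (intervocalic voicing): /k/ is a voiceless stop between vowels /o/ and /e/, so it voices to [g]. /p/ is a voiceless stop between vowels /o/ and /a/, so it voices to [b]. /t/ is a voiceless stop between vowels /a/ and /e/, so it voices to [d]. /dokebpedopate/ → dogebpedobade.
Rule 2 (nasal place assimilation): no segment meets the environment; /dogebpedobade/ is unchanged.
Rule 3 (stop-cluster i-epenthesis): /b/ and /p/ form a stop–stop cluster, so [i] is inserted between them. /dogebpedobade/ → dogebipedobade.
Rule 4 (final vowel raising): /e/ is a mid vowel in word-final position, so it raises to [i]. /dogebipedobade/ → dogebipedobadi.

dogebipedobadi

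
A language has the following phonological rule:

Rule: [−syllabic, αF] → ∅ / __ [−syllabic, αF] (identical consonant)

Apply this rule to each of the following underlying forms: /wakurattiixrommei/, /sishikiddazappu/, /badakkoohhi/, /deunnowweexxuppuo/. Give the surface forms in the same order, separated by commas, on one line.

wakuratiixromei, sishikidazapu, badakoohi, deunoweexupuo

/wakurattiixrommei/: /tt/ is a geminate; the first /t/ deletes. /mm/ is a geminate; the first /m/ deletes. → [wakuratiixromei].
/sishikiddazappu/: /dd/ is a geminate; the first /d/ deletes. /pp/ is a geminate; the first /p/ deletes. → [sishikidazapu].
/badakkoohhi/: /kk/ is a geminate; the first /k/ deletes. /hh/ is a geminate; the first /h/ deletes. → [badakoohi].
/deunnowweexxuppuo/: /nn/ is a geminate; the first /n/ deletes. /ww/ is a geminate; the first /w/ deletes. /xx/ is a geminate; the first /x/ deletes. /pp/ is a geminate; the first /p/ deletes. → [deunoweexupuo].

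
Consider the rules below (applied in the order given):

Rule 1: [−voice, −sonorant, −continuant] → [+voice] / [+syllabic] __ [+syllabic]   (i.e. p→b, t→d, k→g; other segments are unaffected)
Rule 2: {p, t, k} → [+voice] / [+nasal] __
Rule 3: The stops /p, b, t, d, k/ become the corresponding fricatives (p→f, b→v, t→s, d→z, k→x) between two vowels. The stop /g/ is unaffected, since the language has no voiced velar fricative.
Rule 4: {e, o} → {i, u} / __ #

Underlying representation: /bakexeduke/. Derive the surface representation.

Rule 1 (intervocalic voicing): /k/ is a voiceless stop between vowels /a/ and /e/, so it voices to [g]. /k/ is a voiceless stop between vowels /u/ and /e/, so it voices to [g]. /bakexeduke/ → bagexeduge.
Rule 2 (post-nasal voicing): no segment meets the environment; /bagexeduge/ is unchanged.
Rule 3 (intervocalic spirantization): /d/ is a stop between vowels /e/ and /u/, so it spirantizes to the fricative [z]. /bagexeduge/ → bagexezuge.
Rule 4 (final vowel raising): /e/ is a mid vowel in word-final position, so it raises to [i]. /bagexezuge/ → bagexezugi.

bagexezugi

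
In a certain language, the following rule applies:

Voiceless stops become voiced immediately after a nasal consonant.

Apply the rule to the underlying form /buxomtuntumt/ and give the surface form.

/t/ is a voiceless stop immediately after the nasal /m/, so it voices to [d].
/t/ is a voiceless stop immediately after the nasal /n/, so it voices to [d].
/t/ is a voiceless stop immediately after the nasal /m/, so it voices to [d].
Surface form: [buxomdundumd].

buxomdundumd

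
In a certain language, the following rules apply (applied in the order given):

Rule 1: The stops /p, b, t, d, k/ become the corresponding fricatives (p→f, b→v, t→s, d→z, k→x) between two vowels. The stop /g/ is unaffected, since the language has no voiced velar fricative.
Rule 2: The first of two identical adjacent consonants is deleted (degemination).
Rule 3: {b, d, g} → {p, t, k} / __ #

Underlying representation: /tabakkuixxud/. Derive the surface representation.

Rule 1 (intervocalic spirantization): /b/ is a stop between vowels /a/ and /a/, so it spirantizes to the fricative [v]. /tabakkuixxud/ → tavakkuixxud.
Rule 2 (degemination): /kk/ is a geminate; the first /k/ deletes. /xx/ is a geminate; the first /x/ deletes. /tavakkuixxud/ → tavakuixud.
Rule 3 (final devoicing): /d/ is a voiced stop in word-final position, so it devoices to [t]. /tavakuixud/ → tavakuixut.

tavakuixut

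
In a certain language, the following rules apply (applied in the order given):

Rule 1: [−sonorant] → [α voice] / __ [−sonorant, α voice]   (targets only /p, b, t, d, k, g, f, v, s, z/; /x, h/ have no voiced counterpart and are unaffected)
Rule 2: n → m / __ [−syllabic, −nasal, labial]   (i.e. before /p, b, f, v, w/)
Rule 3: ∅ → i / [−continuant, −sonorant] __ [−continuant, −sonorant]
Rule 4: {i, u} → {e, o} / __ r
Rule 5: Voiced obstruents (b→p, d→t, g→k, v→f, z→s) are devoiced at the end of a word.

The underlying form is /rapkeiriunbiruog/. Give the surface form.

rapikeeriumberuok

Rule 1 (regressive voicing assimilation): no segment meets the environment; /rapkeiriunbiruog/ is unchanged.
Rule 2 (nasal place assimilation): /n/ precedes the labial consonant /b/, so it assimilates in place to [m]. /rapkeiriunbiruog/ → rapkeiriumbiruog.
Rule 3 (stop-cluster i-epenthesis): /p/ and /k/ form a stop–stop cluster, so [i] is inserted between them. /rapkeiriumbiruog/ → rapikeiriumbiruog.
Rule 4 (pre-rhotic lowering): /i/ is a high vowel immediately before /r/, so it lowers to [e]. /i/ is a high vowel immediately before /r/, so it lowers to [e]. /rapikeiriumbiruog/ → rapikeeriumberuog.
Rule 5 (final devoicing): /g/ is a voiced obstruent in word-final position, so it devoices to [k]. /rapikeeriumberuog/ → rapikeeriumberuok.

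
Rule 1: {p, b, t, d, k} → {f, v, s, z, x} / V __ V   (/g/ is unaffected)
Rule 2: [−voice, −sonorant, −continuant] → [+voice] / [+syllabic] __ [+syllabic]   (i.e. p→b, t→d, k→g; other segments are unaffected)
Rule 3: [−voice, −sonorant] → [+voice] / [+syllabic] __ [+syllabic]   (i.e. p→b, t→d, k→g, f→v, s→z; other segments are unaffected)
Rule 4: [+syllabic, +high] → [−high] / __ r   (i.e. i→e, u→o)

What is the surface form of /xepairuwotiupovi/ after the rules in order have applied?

xevaeruwoziuvovi

Rule 1 (intervocalic spirantization): /p/ is a stop between vowels /e/ and /a/, so it spirantizes to the fricative [f]. /t/ is a stop between vowels /o/ and /i/, so it spirantizes to the fricative [s]. /p/ is a stop between vowels /u/ and /o/, so it spirantizes to the fricative [f]. /xepairuwotiupovi/ → xefairuwosiufovi.
Rule 2 (intervocalic voicing): no segment meets the environment; /xefairuwosiufovi/ is unchanged.
Rule 3 (intervocalic voicing): /f/ is a voiceless obstruent between vowels /e/ and /a/, so it voices to [v]. /s/ is a voiceless obstruent between vowels /o/ and /i/, so it voices to [z]. /f/ is a voiceless obstruent between vowels /u/ and /o/, so it voices to [v]. /xefairuwosiufovi/ → xevairuwoziuvovi.
Rule 4 (pre-rhotic lowering): /i/ is a high vowel immediately before /r/, so it lowers to [e]. /xevairuwoziuvovi/ → xevaeruwoziuvovi.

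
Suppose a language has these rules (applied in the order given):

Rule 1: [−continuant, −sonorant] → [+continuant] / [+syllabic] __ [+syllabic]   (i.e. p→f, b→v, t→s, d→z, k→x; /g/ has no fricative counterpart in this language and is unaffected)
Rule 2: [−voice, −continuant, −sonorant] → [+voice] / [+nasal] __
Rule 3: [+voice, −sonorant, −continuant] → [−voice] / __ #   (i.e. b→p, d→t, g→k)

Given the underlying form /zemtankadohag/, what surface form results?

zemdangazohak

Rule 1 (intervocalic spirantization): /d/ is a stop between vowels /a/ and /o/, so it spirantizes to the fricative [z]. /zemtankadohag/ → zemtankazohag.
Rule 2 (post-nasal voicing): /t/ is a voiceless stop immediately after the nasal /m/, so it voices to [d]. /k/ is a voiceless stop immediately after the nasal /n/, so it voices to [g]. /zemtankazohag/ → zemdangazohag.
Rule 3 (final devoicing): /g/ is a voiced stop in word-final position, so it devoices to [k]. /zemdangazohag/ → zemdangazohak.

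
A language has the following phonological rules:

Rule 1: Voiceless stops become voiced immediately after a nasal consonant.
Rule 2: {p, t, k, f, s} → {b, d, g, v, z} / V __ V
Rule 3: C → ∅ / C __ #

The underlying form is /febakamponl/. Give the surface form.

febagambon

Rule 1 (post-nasal voicing): /p/ is a voiceless stop immediately after the nasal /m/, so it voices to [b]. /febakamponl/ → febakambonl.
Rule 2 (intervocalic voicing): /k/ is a voiceless obstruent between vowels /a/ and /a/, so it voices to [g]. /febakambonl/ → febagambonl.
Rule 3 (final cluster simplification): /l/ is the second consonant of a word-final cluster /nl/, so it deletes. /febagambonl/ → febagambon.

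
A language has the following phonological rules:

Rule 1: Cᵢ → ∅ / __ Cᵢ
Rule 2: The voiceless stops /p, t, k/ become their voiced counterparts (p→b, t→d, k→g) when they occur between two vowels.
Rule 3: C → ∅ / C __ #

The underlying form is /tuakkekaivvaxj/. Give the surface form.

tuagegaivax

Rule 1 (degemination): /kk/ is a geminate; the first /k/ deletes. /vv/ is a geminate; the first /v/ deletes. /tuakkekaivvaxj/ → tuakekaivaxj.
Rule 2 (intervocalic voicing): /k/ is a voiceless stop between vowels /a/ and /e/, so it voices to [g]. /k/ is a voiceless stop between vowels /e/ and /a/, so it voices to [g]. /tuakekaivaxj/ → tuagegaivaxj.
Rule 3 (final cluster simplification): /j/ is the second consonant of a word-final cluster /xj/, so it deletes. /tuagegaivaxj/ → tuagegaivax.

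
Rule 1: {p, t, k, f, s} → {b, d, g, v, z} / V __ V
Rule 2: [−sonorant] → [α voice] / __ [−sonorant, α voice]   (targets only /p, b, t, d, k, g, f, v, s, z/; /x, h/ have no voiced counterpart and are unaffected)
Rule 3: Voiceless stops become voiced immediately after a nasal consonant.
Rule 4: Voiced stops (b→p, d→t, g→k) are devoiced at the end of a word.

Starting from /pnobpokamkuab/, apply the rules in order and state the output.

pnoppogamguap

Rule 1 (intervocalic voicing): /k/ is a voiceless obstruent between vowels /o/ and /a/, so it voices to [g]. /pnobpokamkuab/ → pnobpogamkuab.
Rule 2 (regressive voicing assimilation): /b/ precedes the voiceless obstruent /p/, so it devoices to [p] by assimilation. /pnobpogamkuab/ → pnoppogamkuab.
Rule 3 (post-nasal voicing): /k/ is a voiceless stop immediately after the nasal /m/, so it voices to [g]. /pnoppogamkuab/ → pnoppogamguab.
Rule 4 (final devoicing): /b/ is a voiced stop in word-final position, so it devoices to [p]. /pnoppogamguab/ → pnoppogamguap.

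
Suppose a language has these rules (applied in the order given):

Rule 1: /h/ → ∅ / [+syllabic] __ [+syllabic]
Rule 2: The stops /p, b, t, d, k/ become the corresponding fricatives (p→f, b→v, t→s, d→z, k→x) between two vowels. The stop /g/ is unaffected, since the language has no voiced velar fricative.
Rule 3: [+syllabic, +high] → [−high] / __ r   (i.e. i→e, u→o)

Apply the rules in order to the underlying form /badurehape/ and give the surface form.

Rule 1 (intervocalic h-deletion): /h/ occurs between vowels /e/ and /a/, so it deletes. /badurehape/ → badureape.
Rule 2 (intervocalic spirantization): /d/ is a stop between vowels /a/ and /u/, so it spirantizes to the fricative [z]. /p/ is a stop between vowels /a/ and /e/, so it spirantizes to the fricative [f]. /badureape/ → bazureafe.
Rule 3 (pre-rhotic lowering): /u/ is a high vowel immediately before /r/, so it lowers to [o]. /bazureafe/ → bazoreafe.

bazoreafe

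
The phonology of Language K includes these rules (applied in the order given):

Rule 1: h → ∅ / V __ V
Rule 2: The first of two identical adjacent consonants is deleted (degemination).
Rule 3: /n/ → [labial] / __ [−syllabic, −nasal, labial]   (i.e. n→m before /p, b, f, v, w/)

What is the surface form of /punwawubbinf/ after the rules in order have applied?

Rule 1 (intervocalic h-deletion): no segment meets the environment; /punwawubbinf/ is unchanged.
Rule 2 (degemination): /bb/ is a geminate; the first /b/ deletes. /punwawubbinf/ → punwawubinf.
Rule 3 (nasal place assimilation): /n/ precedes the labial consonant /w/, so it assimilates in place to [m]. /n/ precedes the labial consonant /f/, so it assimilates in place to [m]. /punwawubinf/ → pumwawubimf.

pumwawubimf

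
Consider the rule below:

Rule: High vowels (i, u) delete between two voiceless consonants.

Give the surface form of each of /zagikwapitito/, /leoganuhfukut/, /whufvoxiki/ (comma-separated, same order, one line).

/zagikwapitito/: /i/ is a high vowel flanked by voiceless consonants /p/ and /t/, so it deletes. /i/ is a high vowel flanked by voiceless consonants /t/ and /t/, so it deletes. → [zagikwaptto].
/leoganuhfukut/: /u/ is a high vowel flanked by voiceless consonants /f/ and /k/, so it deletes. /u/ is a high vowel flanked by voiceless consonants /k/ and /t/, so it deletes. → [leoganuhfkt].
/whufvoxiki/: /u/ is a high vowel flanked by voiceless consonants /h/ and /f/, so it deletes. /i/ is a high vowel flanked by voiceless consonants /x/ and /k/, so it deletes. → [whfvoxki].

zagikwaptto, leoganuhfkt, whfvoxki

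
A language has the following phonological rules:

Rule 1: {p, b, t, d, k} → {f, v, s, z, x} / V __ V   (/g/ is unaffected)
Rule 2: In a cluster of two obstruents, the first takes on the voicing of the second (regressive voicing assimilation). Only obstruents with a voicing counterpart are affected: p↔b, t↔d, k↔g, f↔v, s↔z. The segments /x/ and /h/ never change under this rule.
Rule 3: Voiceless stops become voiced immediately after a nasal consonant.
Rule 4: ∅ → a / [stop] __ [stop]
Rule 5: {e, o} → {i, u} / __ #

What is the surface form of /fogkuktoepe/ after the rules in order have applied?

fokakukatoefi

Rule 1 (intervocalic spirantization): /p/ is a stop between vowels /e/ and /e/, so it spirantizes to the fricative [f]. /fogkuktoepe/ → fogkuktoefe.
Rule 2 (regressive voicing assimilation): /g/ precedes the voiceless obstruent /k/, so it devoices to [k] by assimilation. /fogkuktoefe/ → fokkuktoefe.
Rule 3 (post-nasal voicing): no segment meets the environment; /fokkuktoefe/ is unchanged.
Rule 4 (stop-cluster a-epenthesis): /k/ and /k/ form a stop–stop cluster, so [a] is inserted between them. /k/ and /t/ form a stop–stop cluster, so [a] is inserted between them. /fokkuktoefe/ → fokakukatoefe.
Rule 5 (final vowel raising): /e/ is a mid vowel in word-final position, so it raises to [i]. /fokakukatoefe/ → fokakukatoefi.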